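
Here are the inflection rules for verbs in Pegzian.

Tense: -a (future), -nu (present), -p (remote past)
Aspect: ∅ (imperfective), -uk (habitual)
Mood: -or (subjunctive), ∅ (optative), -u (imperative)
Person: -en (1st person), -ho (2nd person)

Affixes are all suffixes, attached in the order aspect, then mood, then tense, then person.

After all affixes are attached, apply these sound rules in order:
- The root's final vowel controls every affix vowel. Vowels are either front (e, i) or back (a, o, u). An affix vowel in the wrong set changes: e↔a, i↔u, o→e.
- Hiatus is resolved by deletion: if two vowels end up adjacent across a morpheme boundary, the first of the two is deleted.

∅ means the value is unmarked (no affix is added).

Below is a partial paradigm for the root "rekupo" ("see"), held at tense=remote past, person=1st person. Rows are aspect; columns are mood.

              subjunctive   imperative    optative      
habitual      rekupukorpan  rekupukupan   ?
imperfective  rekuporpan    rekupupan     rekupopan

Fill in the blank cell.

Attach aspect habitual -uk → rekupouk.
mood = optative: zero marking, form stays rekupouk.
Attach tense remote past -p → rekupoukp.
Attach person 1st person -en → rekupoukpen.
Apply vowel harmony: rekupoukpen → rekupoukpan.
Apply vowel deletion: rekupoukpan → rekupukpan.

rekupukpan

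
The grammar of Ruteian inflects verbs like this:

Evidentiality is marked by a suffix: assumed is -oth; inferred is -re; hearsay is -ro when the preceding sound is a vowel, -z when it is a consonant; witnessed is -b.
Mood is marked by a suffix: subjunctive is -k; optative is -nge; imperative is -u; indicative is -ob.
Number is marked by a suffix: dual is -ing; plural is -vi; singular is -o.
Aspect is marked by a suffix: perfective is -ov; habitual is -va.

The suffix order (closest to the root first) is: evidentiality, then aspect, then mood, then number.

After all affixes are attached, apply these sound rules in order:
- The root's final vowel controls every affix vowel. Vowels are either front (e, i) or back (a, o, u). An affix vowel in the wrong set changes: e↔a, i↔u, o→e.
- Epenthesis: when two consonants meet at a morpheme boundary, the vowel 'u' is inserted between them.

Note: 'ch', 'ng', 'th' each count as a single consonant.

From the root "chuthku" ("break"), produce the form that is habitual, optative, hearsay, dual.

Attach evidentiality hearsay -ro (after vowel 'u') → chuthkuro.
Attach aspect habitual -va → chuthkurova.
Attach mood optative -nge → chuthkurovange.
Attach number dual -ing → chuthkurovangeing.
Apply vowel harmony: chuthkurovangeing → chuthkurovangaung.
Epenthesis: no change.

chuthkurovangaung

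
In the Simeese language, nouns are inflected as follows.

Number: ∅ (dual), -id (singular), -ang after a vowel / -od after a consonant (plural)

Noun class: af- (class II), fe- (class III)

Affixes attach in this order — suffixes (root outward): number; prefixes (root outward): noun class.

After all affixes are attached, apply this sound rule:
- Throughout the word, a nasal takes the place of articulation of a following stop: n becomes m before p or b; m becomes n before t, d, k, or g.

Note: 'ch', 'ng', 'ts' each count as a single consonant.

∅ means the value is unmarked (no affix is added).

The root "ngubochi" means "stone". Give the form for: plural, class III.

fengubochiang

Attach number plural -ang (after vowel 'i') → ngubochiang.
Attach noun class class III fe- → fengubochiang.
Nasal assimilation: no change.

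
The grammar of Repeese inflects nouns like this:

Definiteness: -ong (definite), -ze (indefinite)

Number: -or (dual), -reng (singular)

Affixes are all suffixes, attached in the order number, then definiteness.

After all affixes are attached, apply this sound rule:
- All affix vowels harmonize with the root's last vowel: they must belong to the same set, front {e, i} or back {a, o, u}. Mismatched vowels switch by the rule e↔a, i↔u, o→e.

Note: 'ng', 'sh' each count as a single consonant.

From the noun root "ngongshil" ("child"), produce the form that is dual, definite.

ngongshilereng

Attach number dual -or → ngongshilor.
Attach definiteness definite -ong → ngongshilorong.
Apply vowel harmony: ngongshilorong → ngongshilereng.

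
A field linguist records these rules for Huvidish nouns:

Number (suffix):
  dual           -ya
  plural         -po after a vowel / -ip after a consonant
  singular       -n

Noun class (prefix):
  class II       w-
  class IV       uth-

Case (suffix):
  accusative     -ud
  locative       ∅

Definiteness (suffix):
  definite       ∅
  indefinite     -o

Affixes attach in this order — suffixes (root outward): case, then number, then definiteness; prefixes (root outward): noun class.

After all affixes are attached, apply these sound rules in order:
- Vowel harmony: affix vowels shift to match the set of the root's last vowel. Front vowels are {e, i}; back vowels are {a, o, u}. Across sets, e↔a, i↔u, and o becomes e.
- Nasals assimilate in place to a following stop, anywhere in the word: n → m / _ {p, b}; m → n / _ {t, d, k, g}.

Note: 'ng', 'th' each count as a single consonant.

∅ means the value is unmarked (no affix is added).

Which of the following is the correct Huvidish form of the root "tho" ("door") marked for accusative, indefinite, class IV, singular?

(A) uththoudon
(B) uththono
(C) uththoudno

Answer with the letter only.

Attach case accusative -ud → thoud.
Attach number singular -n → thoudn.
Attach definiteness indefinite -o → thoudno.
Attach noun class class IV uth- → uththoudno.
Vowel harmony: no change.
Nasal assimilation: no change.
So the correct form is uththoudno, option (C).
(A) uththoudon is wrong: it has the affixes in the wrong order.
(B) uththono is wrong: it uses locative instead of accusative for case.

C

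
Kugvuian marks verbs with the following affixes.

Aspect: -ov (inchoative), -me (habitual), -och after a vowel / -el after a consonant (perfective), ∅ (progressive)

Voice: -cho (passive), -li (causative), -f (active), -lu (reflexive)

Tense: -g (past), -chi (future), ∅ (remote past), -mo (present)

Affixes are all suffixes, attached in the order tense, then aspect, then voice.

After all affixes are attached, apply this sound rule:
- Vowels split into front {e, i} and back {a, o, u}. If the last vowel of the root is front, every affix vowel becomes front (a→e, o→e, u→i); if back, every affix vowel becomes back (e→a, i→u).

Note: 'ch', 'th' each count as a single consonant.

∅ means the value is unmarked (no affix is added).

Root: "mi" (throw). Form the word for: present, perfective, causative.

mimeechli

Attach tense present -mo → mimo.
Attach aspect perfective -och (after vowel 'o') → mimooch.
Attach voice causative -li → mimoochli.
Apply vowel harmony: mimoochli → mimeechli.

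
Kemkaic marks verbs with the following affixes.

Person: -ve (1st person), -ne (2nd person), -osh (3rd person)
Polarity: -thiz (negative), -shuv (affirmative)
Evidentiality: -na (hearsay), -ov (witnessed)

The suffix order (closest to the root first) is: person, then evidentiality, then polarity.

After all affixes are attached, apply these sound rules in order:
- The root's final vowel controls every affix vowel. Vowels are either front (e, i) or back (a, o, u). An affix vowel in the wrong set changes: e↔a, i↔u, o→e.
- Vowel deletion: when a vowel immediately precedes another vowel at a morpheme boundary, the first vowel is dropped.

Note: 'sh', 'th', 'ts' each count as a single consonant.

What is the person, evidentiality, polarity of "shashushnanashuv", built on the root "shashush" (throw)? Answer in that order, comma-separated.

Segment: shashush-ne-na-shuv.
person: -ne → 2nd person.
evidentiality: -na → hearsay.
polarity: -shuv → affirmative.

2nd person, hearsay, affirmative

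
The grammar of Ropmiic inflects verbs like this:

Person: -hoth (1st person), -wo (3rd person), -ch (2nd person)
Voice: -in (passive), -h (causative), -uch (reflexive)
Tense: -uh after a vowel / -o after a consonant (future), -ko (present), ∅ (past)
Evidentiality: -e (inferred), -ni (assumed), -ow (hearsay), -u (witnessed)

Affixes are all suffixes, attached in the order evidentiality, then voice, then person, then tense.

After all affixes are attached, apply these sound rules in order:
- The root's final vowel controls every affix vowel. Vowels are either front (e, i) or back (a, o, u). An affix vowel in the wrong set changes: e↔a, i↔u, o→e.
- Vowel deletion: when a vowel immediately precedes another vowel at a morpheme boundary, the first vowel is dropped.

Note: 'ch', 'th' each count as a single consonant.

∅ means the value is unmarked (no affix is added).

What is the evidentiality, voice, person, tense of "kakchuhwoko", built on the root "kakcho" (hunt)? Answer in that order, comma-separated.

witnessed, causative, 3rd person, present

Segment: kakcho-u-h-wo-ko.
evidentiality: -u → witnessed.
voice: -h → causative.
person: -wo → 3rd person.
tense: -ko → present.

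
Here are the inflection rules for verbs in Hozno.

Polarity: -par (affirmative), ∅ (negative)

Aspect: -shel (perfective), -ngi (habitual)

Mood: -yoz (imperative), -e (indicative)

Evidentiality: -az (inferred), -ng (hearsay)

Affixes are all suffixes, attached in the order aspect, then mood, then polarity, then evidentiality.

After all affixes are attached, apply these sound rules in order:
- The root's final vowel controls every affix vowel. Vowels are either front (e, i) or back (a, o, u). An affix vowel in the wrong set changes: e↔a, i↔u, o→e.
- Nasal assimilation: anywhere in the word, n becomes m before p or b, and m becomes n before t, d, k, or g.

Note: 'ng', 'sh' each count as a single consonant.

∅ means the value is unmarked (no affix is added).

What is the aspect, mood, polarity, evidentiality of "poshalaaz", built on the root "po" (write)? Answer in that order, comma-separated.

Segment: po-shel-e-az.
aspect: -shel → perfective.
mood: -e → indicative.
polarity: ∅ → negative.
evidentiality: -az → inferred.

perfective, indicative, negative, inferred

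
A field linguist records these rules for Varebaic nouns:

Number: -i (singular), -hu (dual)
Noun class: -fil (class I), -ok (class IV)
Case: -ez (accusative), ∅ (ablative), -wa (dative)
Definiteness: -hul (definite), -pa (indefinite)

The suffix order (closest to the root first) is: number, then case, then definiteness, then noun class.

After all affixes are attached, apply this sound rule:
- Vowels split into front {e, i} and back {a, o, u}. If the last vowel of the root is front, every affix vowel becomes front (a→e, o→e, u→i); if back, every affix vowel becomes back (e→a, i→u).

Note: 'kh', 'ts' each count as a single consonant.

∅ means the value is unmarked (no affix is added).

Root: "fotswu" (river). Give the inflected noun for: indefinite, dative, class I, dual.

Attach number dual -hu → fotswuhu.
Attach case dative -wa → fotswuhuwa.
Attach definiteness indefinite -pa → fotswuhuwapa.
Attach noun class class I -fil → fotswuhuwapafil.
Apply vowel harmony: fotswuhuwapafil → fotswuhuwapaful.

fotswuhuwapaful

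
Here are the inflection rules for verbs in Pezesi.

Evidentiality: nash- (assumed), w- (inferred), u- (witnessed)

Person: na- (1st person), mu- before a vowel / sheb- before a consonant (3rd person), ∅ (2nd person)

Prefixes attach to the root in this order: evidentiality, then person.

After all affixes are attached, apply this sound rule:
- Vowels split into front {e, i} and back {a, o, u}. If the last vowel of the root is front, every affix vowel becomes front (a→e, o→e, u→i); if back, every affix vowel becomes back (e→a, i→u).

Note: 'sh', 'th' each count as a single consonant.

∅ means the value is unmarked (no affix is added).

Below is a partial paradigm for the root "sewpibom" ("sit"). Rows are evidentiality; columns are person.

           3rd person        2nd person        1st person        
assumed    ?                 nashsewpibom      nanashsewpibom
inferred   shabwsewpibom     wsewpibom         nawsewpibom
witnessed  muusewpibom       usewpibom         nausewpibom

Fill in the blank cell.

shabnashsewpibom

Attach evidentiality assumed nash- → nashsewpibom.
Attach person 3rd person sheb- (before consonant 'n') → shebnashsewpibom.
Apply vowel harmony: shebnashsewpibom → shabnashsewpibom.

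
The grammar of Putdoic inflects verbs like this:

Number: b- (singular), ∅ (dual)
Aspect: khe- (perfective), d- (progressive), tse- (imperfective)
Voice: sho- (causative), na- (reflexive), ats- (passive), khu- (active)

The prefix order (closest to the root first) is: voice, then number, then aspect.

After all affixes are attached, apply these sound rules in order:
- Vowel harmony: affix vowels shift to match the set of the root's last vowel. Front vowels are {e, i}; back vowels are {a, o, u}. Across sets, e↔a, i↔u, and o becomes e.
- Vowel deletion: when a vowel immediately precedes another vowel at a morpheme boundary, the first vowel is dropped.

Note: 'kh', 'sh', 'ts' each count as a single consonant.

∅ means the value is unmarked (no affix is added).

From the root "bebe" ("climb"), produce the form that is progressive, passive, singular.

dbetsbebe

Attach voice passive ats- → atsbebe.
Attach number singular b- → batsbebe.
Attach aspect progressive d- → dbatsbebe.
Apply vowel harmony: dbatsbebe → dbetsbebe.
Vowel deletion: no change.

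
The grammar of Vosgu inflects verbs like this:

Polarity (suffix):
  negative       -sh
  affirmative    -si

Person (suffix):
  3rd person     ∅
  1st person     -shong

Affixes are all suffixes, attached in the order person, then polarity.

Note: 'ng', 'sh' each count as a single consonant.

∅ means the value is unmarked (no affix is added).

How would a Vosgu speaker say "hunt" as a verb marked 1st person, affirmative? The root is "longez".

Attach person 1st person -shong → longezshong.
Attach polarity affirmative -si → longezshongsi.

longezshongsi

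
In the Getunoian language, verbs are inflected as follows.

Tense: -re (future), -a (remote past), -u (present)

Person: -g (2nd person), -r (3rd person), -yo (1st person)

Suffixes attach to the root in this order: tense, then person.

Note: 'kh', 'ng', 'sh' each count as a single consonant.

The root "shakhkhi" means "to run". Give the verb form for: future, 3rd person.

shakhkhirer

Attach tense future -re → shakhkhire.
Attach person 3rd person -r → shakhkhirer.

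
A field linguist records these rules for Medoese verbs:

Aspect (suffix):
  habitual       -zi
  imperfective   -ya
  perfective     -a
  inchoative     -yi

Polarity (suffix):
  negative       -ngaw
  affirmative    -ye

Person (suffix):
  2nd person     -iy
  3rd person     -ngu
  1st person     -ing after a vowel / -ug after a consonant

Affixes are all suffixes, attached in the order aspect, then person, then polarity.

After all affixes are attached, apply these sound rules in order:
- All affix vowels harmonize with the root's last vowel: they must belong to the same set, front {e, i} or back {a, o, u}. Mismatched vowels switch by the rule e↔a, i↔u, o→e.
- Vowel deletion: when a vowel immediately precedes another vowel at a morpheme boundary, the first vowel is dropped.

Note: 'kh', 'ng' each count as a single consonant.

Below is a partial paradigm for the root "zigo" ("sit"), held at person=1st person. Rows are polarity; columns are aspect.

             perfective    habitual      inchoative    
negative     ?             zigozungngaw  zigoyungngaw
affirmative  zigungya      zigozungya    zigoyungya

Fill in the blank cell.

zigungngaw

Attach aspect perfective -a → zigoa.
Attach person 1st person -ing (after vowel 'a') → zigoaing.
Attach polarity negative -ngaw → zigoaingngaw.
Apply vowel harmony: zigoaingngaw → zigoaungngaw.
Apply vowel deletion: zigoaungngaw → zigungngaw.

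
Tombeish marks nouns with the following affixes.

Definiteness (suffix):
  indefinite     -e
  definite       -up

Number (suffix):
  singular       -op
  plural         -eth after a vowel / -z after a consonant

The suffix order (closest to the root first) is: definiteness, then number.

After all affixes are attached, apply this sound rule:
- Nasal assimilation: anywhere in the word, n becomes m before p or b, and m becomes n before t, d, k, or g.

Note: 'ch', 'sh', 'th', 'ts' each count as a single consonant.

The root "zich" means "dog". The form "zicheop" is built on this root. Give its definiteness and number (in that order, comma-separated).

Segment: zich-e-op.
definiteness: -e → indefinite.
number: -op → singular.

indefinite, singular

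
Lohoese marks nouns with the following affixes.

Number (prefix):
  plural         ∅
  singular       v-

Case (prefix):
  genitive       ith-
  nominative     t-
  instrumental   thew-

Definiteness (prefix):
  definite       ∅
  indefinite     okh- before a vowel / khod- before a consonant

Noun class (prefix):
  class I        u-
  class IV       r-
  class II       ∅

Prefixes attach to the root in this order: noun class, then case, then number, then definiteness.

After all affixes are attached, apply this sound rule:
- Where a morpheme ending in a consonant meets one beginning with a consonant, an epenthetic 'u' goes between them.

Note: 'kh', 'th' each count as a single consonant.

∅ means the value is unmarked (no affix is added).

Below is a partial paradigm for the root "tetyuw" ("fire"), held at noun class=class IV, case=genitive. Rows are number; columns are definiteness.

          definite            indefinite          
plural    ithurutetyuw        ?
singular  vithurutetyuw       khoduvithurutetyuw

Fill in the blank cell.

okhithurutetyuw

Attach noun class class IV r- → rtetyuw.
Attach case genitive ith- → ithrtetyuw.
number = plural: zero marking, form stays ithrtetyuw.
Attach definiteness indefinite okh- (before vowel 'i') → okhithrtetyuw.
Apply epenthesis: okhithrtetyuw → okhithurutetyuw.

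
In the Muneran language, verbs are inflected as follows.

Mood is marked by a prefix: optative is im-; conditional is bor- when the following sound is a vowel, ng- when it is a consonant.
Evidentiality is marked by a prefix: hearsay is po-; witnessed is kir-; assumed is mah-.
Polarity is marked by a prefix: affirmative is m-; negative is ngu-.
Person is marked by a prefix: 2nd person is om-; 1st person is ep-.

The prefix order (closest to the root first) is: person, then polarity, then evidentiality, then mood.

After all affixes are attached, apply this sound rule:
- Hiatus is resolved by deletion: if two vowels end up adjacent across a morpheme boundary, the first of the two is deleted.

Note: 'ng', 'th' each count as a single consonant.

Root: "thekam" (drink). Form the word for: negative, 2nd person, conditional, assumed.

ngmahngomthekam

Attach person 2nd person om- → omthekam.
Attach polarity negative ngu- → nguomthekam.
Attach evidentiality assumed mah- → mahnguomthekam.
Attach mood conditional ng- (before consonant 'm') → ngmahnguomthekam.
Apply vowel deletion: ngmahnguomthekam → ngmahngomthekam.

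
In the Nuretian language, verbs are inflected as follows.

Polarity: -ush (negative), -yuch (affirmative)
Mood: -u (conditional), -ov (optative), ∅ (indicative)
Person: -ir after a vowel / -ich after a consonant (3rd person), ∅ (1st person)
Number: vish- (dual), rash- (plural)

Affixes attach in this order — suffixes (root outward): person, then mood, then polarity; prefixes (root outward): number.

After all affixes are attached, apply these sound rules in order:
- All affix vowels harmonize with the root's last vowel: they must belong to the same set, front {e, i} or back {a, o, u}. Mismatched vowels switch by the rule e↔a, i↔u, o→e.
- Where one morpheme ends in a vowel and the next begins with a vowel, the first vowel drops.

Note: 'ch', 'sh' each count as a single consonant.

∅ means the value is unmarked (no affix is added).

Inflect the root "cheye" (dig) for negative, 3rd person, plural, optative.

Attach number plural rash- → rashcheye.
Attach person 3rd person -ir (after vowel 'e') → rashcheyeir.
Attach mood optative -ov → rashcheyeirov.
Attach polarity negative -ush → rashcheyeirovush.
Apply vowel harmony: rashcheyeirovush → reshcheyeirevish.
Apply vowel deletion: reshcheyeirevish → reshcheyirevish.

reshcheyirevish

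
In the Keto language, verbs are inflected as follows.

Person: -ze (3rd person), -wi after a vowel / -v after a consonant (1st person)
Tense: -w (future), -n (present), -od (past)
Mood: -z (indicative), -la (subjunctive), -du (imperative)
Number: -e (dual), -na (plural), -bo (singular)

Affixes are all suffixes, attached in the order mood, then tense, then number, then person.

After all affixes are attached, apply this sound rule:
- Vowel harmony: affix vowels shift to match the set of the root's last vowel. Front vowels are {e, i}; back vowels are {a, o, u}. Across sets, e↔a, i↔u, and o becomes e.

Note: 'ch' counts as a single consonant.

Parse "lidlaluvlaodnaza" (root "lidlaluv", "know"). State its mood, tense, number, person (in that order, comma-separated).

Segment: lidlaluv-la-od-na-ze.
mood: -la → subjunctive.
tense: -od → past.
number: -na → plural.
person: -ze → 3rd person.

subjunctive, past, plural, 3rd person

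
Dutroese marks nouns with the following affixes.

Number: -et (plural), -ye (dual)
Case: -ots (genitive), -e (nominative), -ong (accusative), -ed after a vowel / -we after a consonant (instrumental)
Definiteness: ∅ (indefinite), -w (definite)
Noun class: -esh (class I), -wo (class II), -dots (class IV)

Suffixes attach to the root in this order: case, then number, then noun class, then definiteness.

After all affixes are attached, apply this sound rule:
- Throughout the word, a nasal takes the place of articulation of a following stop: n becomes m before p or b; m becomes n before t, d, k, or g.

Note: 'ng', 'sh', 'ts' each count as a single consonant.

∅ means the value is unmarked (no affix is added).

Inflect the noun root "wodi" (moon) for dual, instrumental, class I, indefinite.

wodiedyeesh

Attach case instrumental -ed (after vowel 'i') → wodied.
Attach number dual -ye → wodiedye.
Attach noun class class I -esh → wodiedyeesh.
definiteness = indefinite: zero marking, form stays wodiedyeesh.
Nasal assimilation: no change.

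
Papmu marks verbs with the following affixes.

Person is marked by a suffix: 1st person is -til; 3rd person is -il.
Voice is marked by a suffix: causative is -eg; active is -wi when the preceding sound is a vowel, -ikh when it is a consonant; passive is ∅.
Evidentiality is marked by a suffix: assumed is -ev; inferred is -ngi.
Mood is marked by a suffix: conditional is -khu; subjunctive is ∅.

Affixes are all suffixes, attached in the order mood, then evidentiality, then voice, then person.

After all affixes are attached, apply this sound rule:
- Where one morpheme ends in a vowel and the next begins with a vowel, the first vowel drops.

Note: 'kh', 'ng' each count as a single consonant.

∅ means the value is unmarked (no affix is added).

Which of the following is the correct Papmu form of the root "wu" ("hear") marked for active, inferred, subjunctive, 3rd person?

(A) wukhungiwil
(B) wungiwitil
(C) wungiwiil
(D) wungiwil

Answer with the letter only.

mood = subjunctive: zero marking, form stays wu.
Attach evidentiality inferred -ngi → wungi.
Attach voice active -wi (after vowel 'i') → wungiwi.
Attach person 3rd person -il → wungiwiil.
Apply vowel deletion: wungiwiil → wungiwil.
So the correct form is wungiwil, option (D).
(A) wukhungiwil is wrong: it uses conditional instead of subjunctive for mood.
(B) wungiwitil is wrong: it uses 1st person instead of 3rd person for person.
(C) wungiwiil is wrong: it fails to apply the sound rule(s).

D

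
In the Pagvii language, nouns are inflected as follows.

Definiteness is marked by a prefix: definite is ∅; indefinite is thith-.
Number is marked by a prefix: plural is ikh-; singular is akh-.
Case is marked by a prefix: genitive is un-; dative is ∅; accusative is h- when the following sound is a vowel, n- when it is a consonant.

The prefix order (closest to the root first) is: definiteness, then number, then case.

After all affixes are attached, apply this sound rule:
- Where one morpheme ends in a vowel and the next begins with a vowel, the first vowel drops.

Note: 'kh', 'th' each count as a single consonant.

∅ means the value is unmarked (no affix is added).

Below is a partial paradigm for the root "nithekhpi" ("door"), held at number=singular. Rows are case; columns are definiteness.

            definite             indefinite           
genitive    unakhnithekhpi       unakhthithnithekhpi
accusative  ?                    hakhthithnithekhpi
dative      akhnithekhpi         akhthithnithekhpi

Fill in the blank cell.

definiteness = definite: zero marking, form stays nithekhpi.
Attach number singular akh- → akhnithekhpi.
Attach case accusative h- (before vowel 'a') → hakhnithekhpi.
Vowel deletion: no change.

hakhnithekhpi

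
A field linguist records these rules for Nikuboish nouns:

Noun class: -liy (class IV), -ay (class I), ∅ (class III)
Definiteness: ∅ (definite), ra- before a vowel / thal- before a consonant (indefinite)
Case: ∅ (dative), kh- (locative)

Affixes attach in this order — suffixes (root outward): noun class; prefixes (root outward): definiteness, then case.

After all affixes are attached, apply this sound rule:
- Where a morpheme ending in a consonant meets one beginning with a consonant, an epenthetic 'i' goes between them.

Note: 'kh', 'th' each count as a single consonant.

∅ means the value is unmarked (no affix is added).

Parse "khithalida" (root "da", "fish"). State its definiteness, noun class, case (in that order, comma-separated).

Segment: kh-thal-da.
definiteness: ra/thal- → indefinite.
noun class: ∅ → class III.
case: kh- → locative.

indefinite, class III, locative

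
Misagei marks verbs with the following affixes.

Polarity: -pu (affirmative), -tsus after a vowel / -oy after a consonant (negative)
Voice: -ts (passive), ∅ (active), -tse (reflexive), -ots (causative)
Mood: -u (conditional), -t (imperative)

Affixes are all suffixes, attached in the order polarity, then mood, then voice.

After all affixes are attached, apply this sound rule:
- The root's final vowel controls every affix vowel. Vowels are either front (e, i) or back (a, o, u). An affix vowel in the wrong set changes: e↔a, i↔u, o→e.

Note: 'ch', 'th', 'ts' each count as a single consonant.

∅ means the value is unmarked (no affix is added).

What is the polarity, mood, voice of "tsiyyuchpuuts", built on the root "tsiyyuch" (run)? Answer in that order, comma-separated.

Segment: tsiyyuch-pu-u-ts.
polarity: -pu → affirmative.
mood: -u → conditional.
voice: -ts → passive.

affirmative, conditional, passive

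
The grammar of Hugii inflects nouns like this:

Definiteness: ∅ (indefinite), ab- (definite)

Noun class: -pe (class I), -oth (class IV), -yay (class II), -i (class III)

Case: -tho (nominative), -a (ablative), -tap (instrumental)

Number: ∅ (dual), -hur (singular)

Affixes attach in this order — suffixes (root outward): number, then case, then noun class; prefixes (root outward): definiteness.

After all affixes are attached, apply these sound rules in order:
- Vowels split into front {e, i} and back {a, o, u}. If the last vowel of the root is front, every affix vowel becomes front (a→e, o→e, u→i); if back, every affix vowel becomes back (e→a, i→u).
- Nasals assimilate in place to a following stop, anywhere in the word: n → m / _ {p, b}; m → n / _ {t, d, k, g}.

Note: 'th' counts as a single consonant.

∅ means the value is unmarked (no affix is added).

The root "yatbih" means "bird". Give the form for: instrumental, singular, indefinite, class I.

yatbihhirteppe

Attach number singular -hur → yatbihhur.
Attach case instrumental -tap → yatbihhurtap.
definiteness = indefinite: zero marking, form stays yatbihhurtap.
Attach noun class class I -pe → yatbihhurtappe.
Apply vowel harmony: yatbihhurtappe → yatbihhirteppe.
Nasal assimilation: no change.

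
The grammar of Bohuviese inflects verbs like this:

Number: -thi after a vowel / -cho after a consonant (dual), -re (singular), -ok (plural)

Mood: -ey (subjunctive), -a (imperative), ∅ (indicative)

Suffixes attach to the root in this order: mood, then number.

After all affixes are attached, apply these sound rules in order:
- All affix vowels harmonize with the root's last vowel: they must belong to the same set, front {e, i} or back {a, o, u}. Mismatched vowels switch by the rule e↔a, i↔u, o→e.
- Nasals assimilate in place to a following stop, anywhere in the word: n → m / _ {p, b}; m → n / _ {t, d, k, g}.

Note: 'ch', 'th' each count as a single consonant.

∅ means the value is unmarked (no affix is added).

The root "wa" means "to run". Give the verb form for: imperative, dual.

waathu

Attach mood imperative -a → waa.
Attach number dual -thi (after vowel 'a') → waathi.
Apply vowel harmony: waathi → waathu.
Nasal assimilation: no change.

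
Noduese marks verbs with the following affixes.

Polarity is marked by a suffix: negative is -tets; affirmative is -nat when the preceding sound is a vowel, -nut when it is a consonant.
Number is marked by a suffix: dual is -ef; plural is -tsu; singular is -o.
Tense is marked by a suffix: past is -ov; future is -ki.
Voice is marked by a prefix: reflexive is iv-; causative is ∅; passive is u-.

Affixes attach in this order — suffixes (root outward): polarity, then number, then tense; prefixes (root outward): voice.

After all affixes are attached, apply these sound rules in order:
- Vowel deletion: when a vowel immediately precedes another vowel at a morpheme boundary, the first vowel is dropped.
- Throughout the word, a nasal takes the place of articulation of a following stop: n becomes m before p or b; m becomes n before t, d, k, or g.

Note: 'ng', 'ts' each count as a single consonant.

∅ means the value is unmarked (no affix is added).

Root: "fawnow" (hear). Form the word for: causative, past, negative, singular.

fawnowtetsov

voice = causative: zero marking, form stays fawnow.
Attach polarity negative -tets → fawnowtets.
Attach number singular -o → fawnowtetso.
Attach tense past -ov → fawnowtetsoov.
Apply vowel deletion: fawnowtetsoov → fawnowtetsov.
Nasal assimilation: no change.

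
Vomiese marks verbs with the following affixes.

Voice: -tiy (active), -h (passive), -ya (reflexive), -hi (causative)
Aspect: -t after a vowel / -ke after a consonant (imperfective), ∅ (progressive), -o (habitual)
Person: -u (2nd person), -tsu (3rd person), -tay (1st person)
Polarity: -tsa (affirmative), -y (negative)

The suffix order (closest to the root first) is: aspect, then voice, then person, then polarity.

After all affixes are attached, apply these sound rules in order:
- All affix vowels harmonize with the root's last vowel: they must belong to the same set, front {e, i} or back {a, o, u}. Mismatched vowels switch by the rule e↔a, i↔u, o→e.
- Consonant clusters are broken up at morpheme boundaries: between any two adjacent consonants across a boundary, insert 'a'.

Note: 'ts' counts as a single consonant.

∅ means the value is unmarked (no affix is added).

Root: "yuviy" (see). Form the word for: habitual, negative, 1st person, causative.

yuviyehiteyay

Attach aspect habitual -o → yuviyo.
Attach voice causative -hi → yuviyohi.
Attach person 1st person -tay → yuviyohitay.
Attach polarity negative -y → yuviyohitayy.
Apply vowel harmony: yuviyohitayy → yuviyehiteyy.
Apply epenthesis: yuviyehiteyy → yuviyehiteyay.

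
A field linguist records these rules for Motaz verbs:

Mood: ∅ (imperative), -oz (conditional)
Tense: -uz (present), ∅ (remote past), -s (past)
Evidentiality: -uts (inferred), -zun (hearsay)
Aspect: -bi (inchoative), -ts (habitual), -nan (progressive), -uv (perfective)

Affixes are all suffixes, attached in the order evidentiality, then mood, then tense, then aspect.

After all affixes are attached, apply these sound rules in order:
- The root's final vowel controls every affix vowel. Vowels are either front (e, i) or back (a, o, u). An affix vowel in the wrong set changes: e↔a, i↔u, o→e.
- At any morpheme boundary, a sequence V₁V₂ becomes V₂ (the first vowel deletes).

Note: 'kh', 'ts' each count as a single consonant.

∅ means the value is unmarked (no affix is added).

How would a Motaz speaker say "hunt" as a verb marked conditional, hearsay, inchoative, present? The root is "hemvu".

Attach evidentiality hearsay -zun → hemvuzun.
Attach mood conditional -oz → hemvuzunoz.
Attach tense present -uz → hemvuzunozuz.
Attach aspect inchoative -bi → hemvuzunozuzbi.
Apply vowel harmony: hemvuzunozuzbi → hemvuzunozuzbu.
Vowel deletion: no change.

hemvuzunozuzbu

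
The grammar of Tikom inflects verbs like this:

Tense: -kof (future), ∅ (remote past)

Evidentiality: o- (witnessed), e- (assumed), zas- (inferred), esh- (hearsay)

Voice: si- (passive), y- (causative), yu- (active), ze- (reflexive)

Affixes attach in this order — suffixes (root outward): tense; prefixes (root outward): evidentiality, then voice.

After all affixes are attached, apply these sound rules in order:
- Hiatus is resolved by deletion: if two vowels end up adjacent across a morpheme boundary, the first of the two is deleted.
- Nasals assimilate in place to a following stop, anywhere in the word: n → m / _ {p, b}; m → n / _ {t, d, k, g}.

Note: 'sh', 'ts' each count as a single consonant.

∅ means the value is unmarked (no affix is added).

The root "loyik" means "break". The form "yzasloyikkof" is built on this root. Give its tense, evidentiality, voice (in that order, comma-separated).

Segment: y-zas-loyik-kof.
tense: -kof → future.
evidentiality: zas- → inferred.
voice: y- → causative.

future, inferred, causative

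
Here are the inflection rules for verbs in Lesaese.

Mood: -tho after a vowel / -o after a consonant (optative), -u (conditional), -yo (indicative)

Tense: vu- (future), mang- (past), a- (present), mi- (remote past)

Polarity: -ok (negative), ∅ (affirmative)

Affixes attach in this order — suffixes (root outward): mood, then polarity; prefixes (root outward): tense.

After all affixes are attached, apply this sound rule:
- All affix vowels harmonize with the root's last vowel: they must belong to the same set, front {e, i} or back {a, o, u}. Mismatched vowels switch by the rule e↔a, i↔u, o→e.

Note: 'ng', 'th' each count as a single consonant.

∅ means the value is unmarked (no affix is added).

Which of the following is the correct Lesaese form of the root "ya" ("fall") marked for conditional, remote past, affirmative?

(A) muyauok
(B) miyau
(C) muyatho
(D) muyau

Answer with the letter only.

D

Attach mood conditional -u → yau.
Attach tense remote past mi- → miyau.
polarity = affirmative: zero marking, form stays miyau.
Apply vowel harmony: miyau → muyau.
So the correct form is muyau, option (D).
(B) miyau is wrong: it fails to apply the sound rule(s).
(A) muyauok is wrong: it uses negative instead of affirmative for polarity.
(C) muyatho is wrong: it uses optative instead of conditional for mood.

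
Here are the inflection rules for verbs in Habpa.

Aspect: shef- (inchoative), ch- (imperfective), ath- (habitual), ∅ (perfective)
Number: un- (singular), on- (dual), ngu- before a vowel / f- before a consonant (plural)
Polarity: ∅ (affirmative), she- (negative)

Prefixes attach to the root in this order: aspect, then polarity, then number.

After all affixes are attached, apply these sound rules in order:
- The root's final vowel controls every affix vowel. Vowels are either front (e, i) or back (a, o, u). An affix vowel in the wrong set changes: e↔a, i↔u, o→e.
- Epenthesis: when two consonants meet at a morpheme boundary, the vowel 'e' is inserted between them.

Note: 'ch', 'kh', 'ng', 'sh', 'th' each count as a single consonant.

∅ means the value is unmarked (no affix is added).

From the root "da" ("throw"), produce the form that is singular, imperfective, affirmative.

unecheda

Attach aspect imperfective ch- → chda.
polarity = affirmative: zero marking, form stays chda.
Attach number singular un- → unchda.
Vowel harmony: no change.
Apply epenthesis: unchda → unecheda.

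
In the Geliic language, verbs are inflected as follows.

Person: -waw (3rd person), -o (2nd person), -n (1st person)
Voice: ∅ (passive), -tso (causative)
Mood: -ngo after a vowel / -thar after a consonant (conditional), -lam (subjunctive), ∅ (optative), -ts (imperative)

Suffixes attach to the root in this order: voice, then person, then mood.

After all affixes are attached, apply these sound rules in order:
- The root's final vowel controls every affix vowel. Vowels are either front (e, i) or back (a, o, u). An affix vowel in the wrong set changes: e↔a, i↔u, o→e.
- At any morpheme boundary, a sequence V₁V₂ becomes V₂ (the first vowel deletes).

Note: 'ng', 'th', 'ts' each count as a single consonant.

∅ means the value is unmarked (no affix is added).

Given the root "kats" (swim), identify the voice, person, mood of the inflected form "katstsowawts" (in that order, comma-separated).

Segment: kats-tso-waw-ts.
voice: -tso → causative.
person: -waw → 3rd person.
mood: -ts → imperative.

causative, 3rd person, imperative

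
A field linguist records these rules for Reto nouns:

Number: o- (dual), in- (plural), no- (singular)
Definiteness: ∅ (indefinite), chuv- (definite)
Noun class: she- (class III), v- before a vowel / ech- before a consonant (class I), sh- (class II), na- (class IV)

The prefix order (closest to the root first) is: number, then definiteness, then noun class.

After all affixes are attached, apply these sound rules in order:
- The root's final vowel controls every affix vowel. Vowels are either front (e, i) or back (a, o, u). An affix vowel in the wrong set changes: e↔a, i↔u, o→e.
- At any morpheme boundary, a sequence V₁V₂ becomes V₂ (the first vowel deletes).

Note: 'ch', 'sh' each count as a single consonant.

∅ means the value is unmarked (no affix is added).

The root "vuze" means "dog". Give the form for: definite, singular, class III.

Attach number singular no- → novuze.
Attach definiteness definite chuv- → chuvnovuze.
Attach noun class class III she- → shechuvnovuze.
Apply vowel harmony: shechuvnovuze → shechivnevuze.
Vowel deletion: no change.

shechivnevuze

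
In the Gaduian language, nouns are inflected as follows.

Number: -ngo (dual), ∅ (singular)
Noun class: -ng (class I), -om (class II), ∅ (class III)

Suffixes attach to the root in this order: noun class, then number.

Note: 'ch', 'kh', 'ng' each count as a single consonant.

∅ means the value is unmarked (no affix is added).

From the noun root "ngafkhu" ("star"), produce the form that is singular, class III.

noun class = class III: zero marking, form stays ngafkhu.
number = singular: zero marking, form stays ngafkhu.

ngafkhu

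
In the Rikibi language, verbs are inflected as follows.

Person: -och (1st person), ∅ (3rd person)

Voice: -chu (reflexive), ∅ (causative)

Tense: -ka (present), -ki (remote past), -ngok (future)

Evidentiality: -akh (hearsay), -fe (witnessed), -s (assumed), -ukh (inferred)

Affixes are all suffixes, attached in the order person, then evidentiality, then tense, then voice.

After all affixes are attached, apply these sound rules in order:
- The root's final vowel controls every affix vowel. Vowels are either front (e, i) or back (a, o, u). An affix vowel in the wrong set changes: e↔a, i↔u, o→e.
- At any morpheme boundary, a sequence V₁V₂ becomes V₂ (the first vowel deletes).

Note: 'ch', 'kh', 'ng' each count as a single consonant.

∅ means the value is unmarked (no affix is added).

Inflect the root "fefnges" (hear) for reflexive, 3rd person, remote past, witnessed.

fefngesfekichi

person = 3rd person: zero marking, form stays fefnges.
Attach evidentiality witnessed -fe → fefngesfe.
Attach tense remote past -ki → fefngesfeki.
Attach voice reflexive -chu → fefngesfekichu.
Apply vowel harmony: fefngesfekichu → fefngesfekichi.
Vowel deletion: no change.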